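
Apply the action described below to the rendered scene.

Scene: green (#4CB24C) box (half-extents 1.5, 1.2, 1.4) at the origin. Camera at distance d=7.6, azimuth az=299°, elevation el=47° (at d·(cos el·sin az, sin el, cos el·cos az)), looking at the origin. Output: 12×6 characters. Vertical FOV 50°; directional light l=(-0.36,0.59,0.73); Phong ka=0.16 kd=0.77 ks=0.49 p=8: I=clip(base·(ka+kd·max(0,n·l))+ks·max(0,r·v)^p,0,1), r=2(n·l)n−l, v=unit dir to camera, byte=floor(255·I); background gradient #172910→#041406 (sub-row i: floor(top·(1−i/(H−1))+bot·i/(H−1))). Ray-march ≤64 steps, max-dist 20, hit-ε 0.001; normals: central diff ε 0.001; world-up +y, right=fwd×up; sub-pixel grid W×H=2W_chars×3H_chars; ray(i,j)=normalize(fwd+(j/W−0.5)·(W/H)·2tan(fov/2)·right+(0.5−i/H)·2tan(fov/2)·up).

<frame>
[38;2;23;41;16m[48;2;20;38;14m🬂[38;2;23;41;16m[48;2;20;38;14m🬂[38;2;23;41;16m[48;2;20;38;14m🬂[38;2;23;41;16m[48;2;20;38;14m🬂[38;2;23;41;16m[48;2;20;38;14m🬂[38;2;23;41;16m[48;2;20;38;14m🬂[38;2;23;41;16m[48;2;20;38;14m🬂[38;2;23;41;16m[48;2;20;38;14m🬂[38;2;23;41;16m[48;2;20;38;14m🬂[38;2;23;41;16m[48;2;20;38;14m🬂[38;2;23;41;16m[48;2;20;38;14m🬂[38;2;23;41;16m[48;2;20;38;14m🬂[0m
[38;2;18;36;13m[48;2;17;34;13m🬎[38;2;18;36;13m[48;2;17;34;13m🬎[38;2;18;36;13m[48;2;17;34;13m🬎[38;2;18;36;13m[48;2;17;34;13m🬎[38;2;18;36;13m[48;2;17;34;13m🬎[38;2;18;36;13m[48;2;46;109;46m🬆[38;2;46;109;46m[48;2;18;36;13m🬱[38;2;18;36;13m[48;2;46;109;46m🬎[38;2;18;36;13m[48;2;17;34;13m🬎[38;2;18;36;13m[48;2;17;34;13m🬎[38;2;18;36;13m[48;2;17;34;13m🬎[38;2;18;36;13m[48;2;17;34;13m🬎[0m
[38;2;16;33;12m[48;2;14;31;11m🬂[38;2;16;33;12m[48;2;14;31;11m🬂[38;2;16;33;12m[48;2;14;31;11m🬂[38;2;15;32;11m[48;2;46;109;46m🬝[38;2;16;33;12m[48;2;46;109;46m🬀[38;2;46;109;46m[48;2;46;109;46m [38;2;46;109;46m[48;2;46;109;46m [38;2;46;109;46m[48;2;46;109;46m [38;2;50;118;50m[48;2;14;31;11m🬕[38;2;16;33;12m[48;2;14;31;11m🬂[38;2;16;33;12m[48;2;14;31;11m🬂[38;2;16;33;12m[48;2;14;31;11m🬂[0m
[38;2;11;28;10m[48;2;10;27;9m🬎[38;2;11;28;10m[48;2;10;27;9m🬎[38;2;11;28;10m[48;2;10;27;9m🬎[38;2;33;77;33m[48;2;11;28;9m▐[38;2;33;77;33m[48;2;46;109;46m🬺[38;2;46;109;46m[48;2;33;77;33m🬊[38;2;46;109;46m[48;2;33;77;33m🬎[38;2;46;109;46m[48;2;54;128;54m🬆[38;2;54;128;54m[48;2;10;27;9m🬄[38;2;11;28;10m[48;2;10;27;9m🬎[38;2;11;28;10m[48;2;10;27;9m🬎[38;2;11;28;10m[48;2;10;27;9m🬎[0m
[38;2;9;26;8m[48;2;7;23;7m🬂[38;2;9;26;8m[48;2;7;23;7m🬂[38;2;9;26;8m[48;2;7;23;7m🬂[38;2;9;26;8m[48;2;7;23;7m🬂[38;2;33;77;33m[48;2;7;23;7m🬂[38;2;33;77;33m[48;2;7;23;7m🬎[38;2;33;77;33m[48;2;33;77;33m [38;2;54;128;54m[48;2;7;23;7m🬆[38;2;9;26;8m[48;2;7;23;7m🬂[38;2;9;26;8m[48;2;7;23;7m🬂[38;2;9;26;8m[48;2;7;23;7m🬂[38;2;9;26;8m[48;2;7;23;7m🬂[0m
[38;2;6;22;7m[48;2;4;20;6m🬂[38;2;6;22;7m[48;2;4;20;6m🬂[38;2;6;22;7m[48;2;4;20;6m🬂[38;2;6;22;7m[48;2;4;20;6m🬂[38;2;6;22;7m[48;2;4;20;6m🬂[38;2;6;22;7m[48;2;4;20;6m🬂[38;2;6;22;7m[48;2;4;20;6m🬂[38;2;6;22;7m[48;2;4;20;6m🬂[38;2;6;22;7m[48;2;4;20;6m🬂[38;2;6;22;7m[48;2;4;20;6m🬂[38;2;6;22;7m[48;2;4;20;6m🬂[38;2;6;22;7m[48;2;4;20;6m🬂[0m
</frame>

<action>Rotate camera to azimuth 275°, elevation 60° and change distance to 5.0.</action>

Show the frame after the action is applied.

<frame>
[38;2;23;41;16m[48;2;20;38;14m🬂[38;2;23;41;16m[48;2;20;38;14m🬂[38;2;23;41;16m[48;2;20;38;14m🬂[38;2;46;109;46m[48;2;21;39;15m🬦[38;2;46;109;46m[48;2;22;40;15m🬱[38;2;22;40;15m[48;2;46;109;46m🬎[38;2;22;40;15m[48;2;46;109;46m🬎[38;2;22;40;15m[48;2;46;109;46m🬎[38;2;22;40;15m[48;2;46;109;46m🬎[38;2;46;109;46m[48;2;21;39;15m🬏[38;2;23;41;16m[48;2;20;38;14m🬂[38;2;23;41;16m[48;2;20;38;14m🬂[0m
[38;2;18;36;13m[48;2;17;34;13m🬎[38;2;18;36;13m[48;2;17;34;13m🬎[38;2;18;36;13m[48;2;17;34;13m🬎[38;2;19;37;14m[48;2;46;109;46m🬀[38;2;46;109;46m[48;2;46;109;46m [38;2;46;109;46m[48;2;46;109;46m [38;2;46;109;46m[48;2;46;109;46m [38;2;46;109;46m[48;2;46;109;46m [38;2;46;109;46m[48;2;46;109;46m [38;2;46;109;46m[48;2;18;35;13m▌[38;2;18;36;13m[48;2;17;34;13m🬎[38;2;18;36;13m[48;2;17;34;13m🬎[0m
[38;2;16;33;12m[48;2;14;31;11m🬂[38;2;16;33;12m[48;2;14;31;11m🬂[38;2;46;109;46m[48;2;15;32;11m🬦[38;2;46;109;46m[48;2;46;109;46m [38;2;46;109;46m[48;2;46;109;46m [38;2;46;109;46m[48;2;46;109;46m [38;2;46;109;46m[48;2;46;109;46m [38;2;46;109;46m[48;2;46;109;46m [38;2;46;109;46m[48;2;46;109;46m [38;2;15;32;11m[48;2;46;109;46m🬉[38;2;16;33;12m[48;2;14;31;11m🬂[38;2;16;33;12m[48;2;14;31;11m🬂[0m
[38;2;11;28;10m[48;2;10;27;9m🬎[38;2;11;28;10m[48;2;10;27;9m🬎[38;2;12;29;10m[48;2;46;109;46m🬀[38;2;46;109;46m[48;2;46;109;46m [38;2;46;109;46m[48;2;46;109;46m [38;2;46;109;46m[48;2;46;109;46m [38;2;46;109;46m[48;2;46;109;46m [38;2;46;109;46m[48;2;46;109;46m [38;2;46;109;46m[48;2;47;109;47m🬆[38;2;47;109;47m[48;2;48;110;48m🬝[38;2;11;28;10m[48;2;10;27;9m🬎[38;2;11;28;10m[48;2;10;27;9m🬎[0m
[38;2;9;26;8m[48;2;7;23;7m🬂[38;2;9;26;8m[48;2;7;23;7m🬂[38;2;38;89;38m[48;2;7;23;7m🬬[38;2;46;109;46m[48;2;33;77;33m🬂[38;2;46;109;46m[48;2;33;77;33m🬂[38;2;46;109;46m[48;2;33;77;33m🬎[38;2;46;109;46m[48;2;33;77;33m🬎[38;2;46;109;46m[48;2;33;77;33m🬎[38;2;47;110;47m[48;2;33;77;33m🬎[38;2;49;111;49m[48;2;33;77;33m🬎[38;2;9;26;8m[48;2;7;23;7m🬂[38;2;9;26;8m[48;2;7;23;7m🬂[0m
[38;2;6;22;7m[48;2;4;20;6m🬂[38;2;6;22;7m[48;2;4;20;6m🬂[38;2;6;22;7m[48;2;4;20;6m🬂[38;2;33;77;33m[48;2;4;20;6m🬂[38;2;33;77;33m[48;2;4;20;6m🬂[38;2;33;77;33m[48;2;4;20;6m🬂[38;2;33;77;33m[48;2;4;20;6m🬊[38;2;33;77;33m[48;2;4;20;6m🬎[38;2;33;77;33m[48;2;4;20;6m🬎[38;2;33;77;33m[48;2;4;20;6m🬀[38;2;6;22;7m[48;2;4;20;6m🬂[38;2;6;22;7m[48;2;4;20;6m🬂[0m
</frame>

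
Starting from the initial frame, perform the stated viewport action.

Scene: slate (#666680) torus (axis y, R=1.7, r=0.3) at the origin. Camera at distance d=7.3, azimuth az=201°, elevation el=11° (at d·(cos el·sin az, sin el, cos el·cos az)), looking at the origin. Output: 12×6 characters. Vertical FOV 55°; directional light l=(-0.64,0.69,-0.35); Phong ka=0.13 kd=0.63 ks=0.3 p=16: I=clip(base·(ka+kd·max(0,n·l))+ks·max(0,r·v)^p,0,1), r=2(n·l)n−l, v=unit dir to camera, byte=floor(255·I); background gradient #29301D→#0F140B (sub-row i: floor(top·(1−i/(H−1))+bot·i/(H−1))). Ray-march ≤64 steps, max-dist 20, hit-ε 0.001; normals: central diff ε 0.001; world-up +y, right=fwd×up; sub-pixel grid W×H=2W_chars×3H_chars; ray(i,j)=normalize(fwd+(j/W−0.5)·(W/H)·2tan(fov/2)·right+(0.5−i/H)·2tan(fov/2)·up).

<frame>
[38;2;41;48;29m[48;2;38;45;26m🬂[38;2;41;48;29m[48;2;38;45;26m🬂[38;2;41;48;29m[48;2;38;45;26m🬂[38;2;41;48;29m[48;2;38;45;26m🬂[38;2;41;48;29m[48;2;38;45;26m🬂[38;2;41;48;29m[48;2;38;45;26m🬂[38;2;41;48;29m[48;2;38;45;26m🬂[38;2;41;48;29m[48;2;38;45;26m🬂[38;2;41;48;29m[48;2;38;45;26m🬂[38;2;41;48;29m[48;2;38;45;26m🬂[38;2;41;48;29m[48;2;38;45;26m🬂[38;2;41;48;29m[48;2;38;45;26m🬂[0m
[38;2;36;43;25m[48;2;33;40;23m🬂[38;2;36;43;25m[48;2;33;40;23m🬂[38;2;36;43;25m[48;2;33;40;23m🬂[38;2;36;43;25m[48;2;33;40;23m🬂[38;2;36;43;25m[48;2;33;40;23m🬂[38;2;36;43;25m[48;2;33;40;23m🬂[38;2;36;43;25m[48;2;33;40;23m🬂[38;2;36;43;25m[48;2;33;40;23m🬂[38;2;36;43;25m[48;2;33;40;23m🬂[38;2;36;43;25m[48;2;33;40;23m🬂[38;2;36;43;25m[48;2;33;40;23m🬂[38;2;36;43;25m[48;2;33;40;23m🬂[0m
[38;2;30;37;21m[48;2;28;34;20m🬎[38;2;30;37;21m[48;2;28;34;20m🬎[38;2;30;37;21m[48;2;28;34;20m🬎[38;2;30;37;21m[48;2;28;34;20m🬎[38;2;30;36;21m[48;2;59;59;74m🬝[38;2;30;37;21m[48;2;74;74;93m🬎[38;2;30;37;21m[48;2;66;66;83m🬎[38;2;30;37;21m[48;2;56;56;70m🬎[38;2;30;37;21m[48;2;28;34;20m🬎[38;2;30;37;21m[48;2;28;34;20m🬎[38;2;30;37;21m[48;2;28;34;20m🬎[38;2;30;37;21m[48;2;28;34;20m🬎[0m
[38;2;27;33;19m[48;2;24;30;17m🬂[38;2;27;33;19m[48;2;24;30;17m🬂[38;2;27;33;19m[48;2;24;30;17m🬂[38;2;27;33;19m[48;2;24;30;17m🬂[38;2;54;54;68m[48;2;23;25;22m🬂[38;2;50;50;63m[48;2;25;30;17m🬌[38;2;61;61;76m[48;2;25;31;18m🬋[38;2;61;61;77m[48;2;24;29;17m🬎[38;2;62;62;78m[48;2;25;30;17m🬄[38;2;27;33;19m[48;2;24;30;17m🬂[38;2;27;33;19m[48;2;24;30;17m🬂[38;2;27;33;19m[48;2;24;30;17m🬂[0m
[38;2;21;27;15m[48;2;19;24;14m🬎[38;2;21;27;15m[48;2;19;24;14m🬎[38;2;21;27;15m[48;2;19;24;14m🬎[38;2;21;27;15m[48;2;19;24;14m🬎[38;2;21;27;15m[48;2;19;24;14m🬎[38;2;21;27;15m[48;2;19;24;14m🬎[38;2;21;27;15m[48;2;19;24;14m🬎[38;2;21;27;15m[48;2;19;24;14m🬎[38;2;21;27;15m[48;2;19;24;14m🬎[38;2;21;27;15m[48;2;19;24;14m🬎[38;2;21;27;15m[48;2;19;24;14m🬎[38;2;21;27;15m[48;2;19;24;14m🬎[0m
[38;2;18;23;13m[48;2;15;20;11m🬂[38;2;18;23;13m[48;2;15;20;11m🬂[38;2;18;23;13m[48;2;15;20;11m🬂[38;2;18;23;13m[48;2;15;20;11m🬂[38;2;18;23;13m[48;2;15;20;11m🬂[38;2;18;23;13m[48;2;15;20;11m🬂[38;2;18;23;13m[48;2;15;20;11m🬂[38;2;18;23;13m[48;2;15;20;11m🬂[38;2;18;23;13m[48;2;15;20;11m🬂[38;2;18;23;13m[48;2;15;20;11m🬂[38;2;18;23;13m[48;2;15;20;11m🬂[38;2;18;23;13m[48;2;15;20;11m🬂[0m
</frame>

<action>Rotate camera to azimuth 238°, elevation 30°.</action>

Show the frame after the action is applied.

<frame>
[38;2;41;48;29m[48;2;38;45;26m🬂[38;2;41;48;29m[48;2;38;45;26m🬂[38;2;41;48;29m[48;2;38;45;26m🬂[38;2;41;48;29m[48;2;38;45;26m🬂[38;2;41;48;29m[48;2;38;45;26m🬂[38;2;41;48;29m[48;2;38;45;26m🬂[38;2;41;48;29m[48;2;38;45;26m🬂[38;2;41;48;29m[48;2;38;45;26m🬂[38;2;41;48;29m[48;2;38;45;26m🬂[38;2;41;48;29m[48;2;38;45;26m🬂[38;2;41;48;29m[48;2;38;45;26m🬂[38;2;41;48;29m[48;2;38;45;26m🬂[0m
[38;2;36;43;25m[48;2;33;40;23m🬂[38;2;36;43;25m[48;2;33;40;23m🬂[38;2;36;43;25m[48;2;33;40;23m🬂[38;2;36;43;25m[48;2;33;40;23m🬂[38;2;36;43;25m[48;2;33;40;23m🬂[38;2;36;43;25m[48;2;33;40;23m🬂[38;2;36;43;25m[48;2;33;40;23m🬂[38;2;36;43;25m[48;2;33;40;23m🬂[38;2;36;43;25m[48;2;33;40;23m🬂[38;2;36;43;25m[48;2;33;40;23m🬂[38;2;36;43;25m[48;2;33;40;23m🬂[38;2;36;43;25m[48;2;33;40;23m🬂[0m
[38;2;30;37;21m[48;2;28;34;20m🬎[38;2;30;37;21m[48;2;28;34;20m🬎[38;2;30;37;21m[48;2;28;34;20m🬎[38;2;30;37;21m[48;2;28;34;20m🬎[38;2;30;37;21m[48;2;55;55;69m🬎[38;2;64;64;80m[48;2;33;38;29m🬋[38;2;74;74;92m[48;2;29;36;21m🬋[38;2;53;53;67m[48;2;32;37;28m🬢[38;2;55;55;69m[48;2;30;36;21m🬏[38;2;30;37;21m[48;2;28;34;20m🬎[38;2;30;37;21m[48;2;28;34;20m🬎[38;2;30;37;21m[48;2;28;34;20m🬎[0m
[38;2;27;33;19m[48;2;24;30;17m🬂[38;2;27;33;19m[48;2;24;30;17m🬂[38;2;27;33;19m[48;2;24;30;17m🬂[38;2;27;33;19m[48;2;24;30;17m🬂[38;2;39;41;44m[48;2;63;63;79m🬘[38;2;26;32;18m[48;2;72;72;90m🬎[38;2;26;32;18m[48;2;70;70;88m🬎[38;2;30;35;27m[48;2;74;74;92m🬎[38;2;56;56;71m[48;2;25;31;18m▌[38;2;27;33;19m[48;2;24;30;17m🬂[38;2;27;33;19m[48;2;24;30;17m🬂[38;2;27;33;19m[48;2;24;30;17m🬂[0m
[38;2;21;27;15m[48;2;19;24;14m🬎[38;2;21;27;15m[48;2;19;24;14m🬎[38;2;21;27;15m[48;2;19;24;14m🬎[38;2;21;27;15m[48;2;19;24;14m🬎[38;2;21;27;15m[48;2;19;24;14m🬎[38;2;54;54;68m[48;2;20;25;14m🬂[38;2;63;63;80m[48;2;20;25;14m🬂[38;2;49;49;62m[48;2;20;25;14m🬀[38;2;21;27;15m[48;2;19;24;14m🬎[38;2;21;27;15m[48;2;19;24;14m🬎[38;2;21;27;15m[48;2;19;24;14m🬎[38;2;21;27;15m[48;2;19;24;14m🬎[0m
[38;2;18;23;13m[48;2;15;20;11m🬂[38;2;18;23;13m[48;2;15;20;11m🬂[38;2;18;23;13m[48;2;15;20;11m🬂[38;2;18;23;13m[48;2;15;20;11m🬂[38;2;18;23;13m[48;2;15;20;11m🬂[38;2;18;23;13m[48;2;15;20;11m🬂[38;2;18;23;13m[48;2;15;20;11m🬂[38;2;18;23;13m[48;2;15;20;11m🬂[38;2;18;23;13m[48;2;15;20;11m🬂[38;2;18;23;13m[48;2;15;20;11m🬂[38;2;18;23;13m[48;2;15;20;11m🬂[38;2;18;23;13m[48;2;15;20;11m🬂[0m
</frame>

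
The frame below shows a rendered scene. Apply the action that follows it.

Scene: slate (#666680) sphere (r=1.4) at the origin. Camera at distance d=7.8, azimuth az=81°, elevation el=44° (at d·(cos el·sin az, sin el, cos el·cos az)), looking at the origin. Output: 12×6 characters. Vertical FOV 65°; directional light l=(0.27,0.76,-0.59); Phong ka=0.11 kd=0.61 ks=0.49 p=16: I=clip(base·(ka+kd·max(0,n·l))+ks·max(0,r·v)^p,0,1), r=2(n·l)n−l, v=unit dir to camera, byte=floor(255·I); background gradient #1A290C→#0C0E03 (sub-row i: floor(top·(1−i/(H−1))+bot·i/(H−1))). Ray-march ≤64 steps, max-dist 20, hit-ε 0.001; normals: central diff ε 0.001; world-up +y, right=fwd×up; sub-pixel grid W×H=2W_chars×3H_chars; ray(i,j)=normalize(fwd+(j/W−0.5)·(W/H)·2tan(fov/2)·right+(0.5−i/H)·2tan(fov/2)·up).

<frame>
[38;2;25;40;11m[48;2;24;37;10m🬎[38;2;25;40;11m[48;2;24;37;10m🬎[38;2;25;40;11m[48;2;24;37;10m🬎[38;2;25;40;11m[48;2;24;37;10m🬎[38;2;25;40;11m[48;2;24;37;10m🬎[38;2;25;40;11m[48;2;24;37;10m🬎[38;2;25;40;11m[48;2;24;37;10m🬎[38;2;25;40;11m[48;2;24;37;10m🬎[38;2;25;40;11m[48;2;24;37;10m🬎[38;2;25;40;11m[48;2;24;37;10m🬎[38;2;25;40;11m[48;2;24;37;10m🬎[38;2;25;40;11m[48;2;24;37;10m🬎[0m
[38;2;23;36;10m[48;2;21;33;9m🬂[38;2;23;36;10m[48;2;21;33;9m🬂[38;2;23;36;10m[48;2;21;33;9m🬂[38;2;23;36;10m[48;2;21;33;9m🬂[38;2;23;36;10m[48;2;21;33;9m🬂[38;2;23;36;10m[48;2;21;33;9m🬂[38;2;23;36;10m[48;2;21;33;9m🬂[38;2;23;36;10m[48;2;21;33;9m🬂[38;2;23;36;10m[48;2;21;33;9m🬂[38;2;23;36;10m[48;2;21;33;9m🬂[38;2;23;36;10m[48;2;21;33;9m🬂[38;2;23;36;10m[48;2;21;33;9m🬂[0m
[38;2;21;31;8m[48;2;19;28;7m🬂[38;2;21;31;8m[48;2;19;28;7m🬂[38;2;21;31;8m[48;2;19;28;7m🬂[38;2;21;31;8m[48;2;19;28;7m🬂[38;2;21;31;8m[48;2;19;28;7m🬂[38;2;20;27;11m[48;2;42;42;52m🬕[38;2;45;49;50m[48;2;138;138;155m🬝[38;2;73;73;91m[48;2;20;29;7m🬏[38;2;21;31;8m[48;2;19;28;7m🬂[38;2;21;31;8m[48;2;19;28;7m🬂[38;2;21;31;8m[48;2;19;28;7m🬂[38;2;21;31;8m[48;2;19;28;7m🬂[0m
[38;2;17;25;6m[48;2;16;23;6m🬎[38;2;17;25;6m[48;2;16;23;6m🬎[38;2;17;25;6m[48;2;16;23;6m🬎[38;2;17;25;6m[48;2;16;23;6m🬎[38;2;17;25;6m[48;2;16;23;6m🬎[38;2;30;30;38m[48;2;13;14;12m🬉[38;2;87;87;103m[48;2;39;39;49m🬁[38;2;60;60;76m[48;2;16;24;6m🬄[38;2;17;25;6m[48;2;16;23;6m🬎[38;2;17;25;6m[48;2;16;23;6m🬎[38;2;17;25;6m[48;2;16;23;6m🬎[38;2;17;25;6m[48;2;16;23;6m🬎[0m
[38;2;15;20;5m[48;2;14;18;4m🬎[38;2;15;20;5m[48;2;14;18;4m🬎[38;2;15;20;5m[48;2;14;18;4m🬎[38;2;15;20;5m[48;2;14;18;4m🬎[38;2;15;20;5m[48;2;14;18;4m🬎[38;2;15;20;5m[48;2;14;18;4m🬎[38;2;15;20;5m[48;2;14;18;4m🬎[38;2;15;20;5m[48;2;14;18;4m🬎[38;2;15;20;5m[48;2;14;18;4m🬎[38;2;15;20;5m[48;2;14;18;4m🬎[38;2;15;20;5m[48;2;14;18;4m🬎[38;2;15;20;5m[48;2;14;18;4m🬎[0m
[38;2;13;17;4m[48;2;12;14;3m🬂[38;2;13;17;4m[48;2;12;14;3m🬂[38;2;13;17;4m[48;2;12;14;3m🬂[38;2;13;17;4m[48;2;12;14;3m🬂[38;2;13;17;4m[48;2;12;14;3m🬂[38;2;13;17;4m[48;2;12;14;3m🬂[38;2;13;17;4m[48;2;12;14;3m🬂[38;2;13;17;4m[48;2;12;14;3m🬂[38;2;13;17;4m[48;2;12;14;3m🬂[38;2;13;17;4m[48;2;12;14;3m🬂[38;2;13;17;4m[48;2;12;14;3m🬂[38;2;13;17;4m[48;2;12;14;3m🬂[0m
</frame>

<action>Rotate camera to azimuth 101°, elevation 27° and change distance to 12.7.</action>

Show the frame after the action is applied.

<frame>
[38;2;25;40;11m[48;2;24;37;10m🬎[38;2;25;40;11m[48;2;24;37;10m🬎[38;2;25;40;11m[48;2;24;37;10m🬎[38;2;25;40;11m[48;2;24;37;10m🬎[38;2;25;40;11m[48;2;24;37;10m🬎[38;2;25;40;11m[48;2;24;37;10m🬎[38;2;25;40;11m[48;2;24;37;10m🬎[38;2;25;40;11m[48;2;24;37;10m🬎[38;2;25;40;11m[48;2;24;37;10m🬎[38;2;25;40;11m[48;2;24;37;10m🬎[38;2;25;40;11m[48;2;24;37;10m🬎[38;2;25;40;11m[48;2;24;37;10m🬎[0m
[38;2;23;36;10m[48;2;21;33;9m🬂[38;2;23;36;10m[48;2;21;33;9m🬂[38;2;23;36;10m[48;2;21;33;9m🬂[38;2;23;36;10m[48;2;21;33;9m🬂[38;2;23;36;10m[48;2;21;33;9m🬂[38;2;23;36;10m[48;2;21;33;9m🬂[38;2;23;36;10m[48;2;21;33;9m🬂[38;2;23;36;10m[48;2;21;33;9m🬂[38;2;23;36;10m[48;2;21;33;9m🬂[38;2;23;36;10m[48;2;21;33;9m🬂[38;2;23;36;10m[48;2;21;33;9m🬂[38;2;23;36;10m[48;2;21;33;9m🬂[0m
[38;2;21;31;8m[48;2;19;28;7m🬂[38;2;21;31;8m[48;2;19;28;7m🬂[38;2;21;31;8m[48;2;19;28;7m🬂[38;2;21;31;8m[48;2;19;28;7m🬂[38;2;21;31;8m[48;2;19;28;7m🬂[38;2;20;29;7m[48;2;32;32;40m🬝[38;2;20;30;8m[48;2;68;68;85m🬎[38;2;21;31;8m[48;2;19;28;7m🬂[38;2;21;31;8m[48;2;19;28;7m🬂[38;2;21;31;8m[48;2;19;28;7m🬂[38;2;21;31;8m[48;2;19;28;7m🬂[38;2;21;31;8m[48;2;19;28;7m🬂[0m
[38;2;17;25;6m[48;2;16;23;6m🬎[38;2;17;25;6m[48;2;16;23;6m🬎[38;2;17;25;6m[48;2;16;23;6m🬎[38;2;17;25;6m[48;2;16;23;6m🬎[38;2;17;25;6m[48;2;16;23;6m🬎[38;2;26;26;33m[48;2;15;21;7m🬁[38;2;59;59;74m[48;2;23;26;22m🬂[38;2;17;25;6m[48;2;16;23;6m🬎[38;2;17;25;6m[48;2;16;23;6m🬎[38;2;17;25;6m[48;2;16;23;6m🬎[38;2;17;25;6m[48;2;16;23;6m🬎[38;2;17;25;6m[48;2;16;23;6m🬎[0m
[38;2;15;20;5m[48;2;14;18;4m🬎[38;2;15;20;5m[48;2;14;18;4m🬎[38;2;15;20;5m[48;2;14;18;4m🬎[38;2;15;20;5m[48;2;14;18;4m🬎[38;2;15;20;5m[48;2;14;18;4m🬎[38;2;15;20;5m[48;2;14;18;4m🬎[38;2;15;20;5m[48;2;14;18;4m🬎[38;2;15;20;5m[48;2;14;18;4m🬎[38;2;15;20;5m[48;2;14;18;4m🬎[38;2;15;20;5m[48;2;14;18;4m🬎[38;2;15;20;5m[48;2;14;18;4m🬎[38;2;15;20;5m[48;2;14;18;4m🬎[0m
[38;2;13;17;4m[48;2;12;14;3m🬂[38;2;13;17;4m[48;2;12;14;3m🬂[38;2;13;17;4m[48;2;12;14;3m🬂[38;2;13;17;4m[48;2;12;14;3m🬂[38;2;13;17;4m[48;2;12;14;3m🬂[38;2;13;17;4m[48;2;12;14;3m🬂[38;2;13;17;4m[48;2;12;14;3m🬂[38;2;13;17;4m[48;2;12;14;3m🬂[38;2;13;17;4m[48;2;12;14;3m🬂[38;2;13;17;4m[48;2;12;14;3m🬂[38;2;13;17;4m[48;2;12;14;3m🬂[38;2;13;17;4m[48;2;12;14;3m🬂[0m
</frame>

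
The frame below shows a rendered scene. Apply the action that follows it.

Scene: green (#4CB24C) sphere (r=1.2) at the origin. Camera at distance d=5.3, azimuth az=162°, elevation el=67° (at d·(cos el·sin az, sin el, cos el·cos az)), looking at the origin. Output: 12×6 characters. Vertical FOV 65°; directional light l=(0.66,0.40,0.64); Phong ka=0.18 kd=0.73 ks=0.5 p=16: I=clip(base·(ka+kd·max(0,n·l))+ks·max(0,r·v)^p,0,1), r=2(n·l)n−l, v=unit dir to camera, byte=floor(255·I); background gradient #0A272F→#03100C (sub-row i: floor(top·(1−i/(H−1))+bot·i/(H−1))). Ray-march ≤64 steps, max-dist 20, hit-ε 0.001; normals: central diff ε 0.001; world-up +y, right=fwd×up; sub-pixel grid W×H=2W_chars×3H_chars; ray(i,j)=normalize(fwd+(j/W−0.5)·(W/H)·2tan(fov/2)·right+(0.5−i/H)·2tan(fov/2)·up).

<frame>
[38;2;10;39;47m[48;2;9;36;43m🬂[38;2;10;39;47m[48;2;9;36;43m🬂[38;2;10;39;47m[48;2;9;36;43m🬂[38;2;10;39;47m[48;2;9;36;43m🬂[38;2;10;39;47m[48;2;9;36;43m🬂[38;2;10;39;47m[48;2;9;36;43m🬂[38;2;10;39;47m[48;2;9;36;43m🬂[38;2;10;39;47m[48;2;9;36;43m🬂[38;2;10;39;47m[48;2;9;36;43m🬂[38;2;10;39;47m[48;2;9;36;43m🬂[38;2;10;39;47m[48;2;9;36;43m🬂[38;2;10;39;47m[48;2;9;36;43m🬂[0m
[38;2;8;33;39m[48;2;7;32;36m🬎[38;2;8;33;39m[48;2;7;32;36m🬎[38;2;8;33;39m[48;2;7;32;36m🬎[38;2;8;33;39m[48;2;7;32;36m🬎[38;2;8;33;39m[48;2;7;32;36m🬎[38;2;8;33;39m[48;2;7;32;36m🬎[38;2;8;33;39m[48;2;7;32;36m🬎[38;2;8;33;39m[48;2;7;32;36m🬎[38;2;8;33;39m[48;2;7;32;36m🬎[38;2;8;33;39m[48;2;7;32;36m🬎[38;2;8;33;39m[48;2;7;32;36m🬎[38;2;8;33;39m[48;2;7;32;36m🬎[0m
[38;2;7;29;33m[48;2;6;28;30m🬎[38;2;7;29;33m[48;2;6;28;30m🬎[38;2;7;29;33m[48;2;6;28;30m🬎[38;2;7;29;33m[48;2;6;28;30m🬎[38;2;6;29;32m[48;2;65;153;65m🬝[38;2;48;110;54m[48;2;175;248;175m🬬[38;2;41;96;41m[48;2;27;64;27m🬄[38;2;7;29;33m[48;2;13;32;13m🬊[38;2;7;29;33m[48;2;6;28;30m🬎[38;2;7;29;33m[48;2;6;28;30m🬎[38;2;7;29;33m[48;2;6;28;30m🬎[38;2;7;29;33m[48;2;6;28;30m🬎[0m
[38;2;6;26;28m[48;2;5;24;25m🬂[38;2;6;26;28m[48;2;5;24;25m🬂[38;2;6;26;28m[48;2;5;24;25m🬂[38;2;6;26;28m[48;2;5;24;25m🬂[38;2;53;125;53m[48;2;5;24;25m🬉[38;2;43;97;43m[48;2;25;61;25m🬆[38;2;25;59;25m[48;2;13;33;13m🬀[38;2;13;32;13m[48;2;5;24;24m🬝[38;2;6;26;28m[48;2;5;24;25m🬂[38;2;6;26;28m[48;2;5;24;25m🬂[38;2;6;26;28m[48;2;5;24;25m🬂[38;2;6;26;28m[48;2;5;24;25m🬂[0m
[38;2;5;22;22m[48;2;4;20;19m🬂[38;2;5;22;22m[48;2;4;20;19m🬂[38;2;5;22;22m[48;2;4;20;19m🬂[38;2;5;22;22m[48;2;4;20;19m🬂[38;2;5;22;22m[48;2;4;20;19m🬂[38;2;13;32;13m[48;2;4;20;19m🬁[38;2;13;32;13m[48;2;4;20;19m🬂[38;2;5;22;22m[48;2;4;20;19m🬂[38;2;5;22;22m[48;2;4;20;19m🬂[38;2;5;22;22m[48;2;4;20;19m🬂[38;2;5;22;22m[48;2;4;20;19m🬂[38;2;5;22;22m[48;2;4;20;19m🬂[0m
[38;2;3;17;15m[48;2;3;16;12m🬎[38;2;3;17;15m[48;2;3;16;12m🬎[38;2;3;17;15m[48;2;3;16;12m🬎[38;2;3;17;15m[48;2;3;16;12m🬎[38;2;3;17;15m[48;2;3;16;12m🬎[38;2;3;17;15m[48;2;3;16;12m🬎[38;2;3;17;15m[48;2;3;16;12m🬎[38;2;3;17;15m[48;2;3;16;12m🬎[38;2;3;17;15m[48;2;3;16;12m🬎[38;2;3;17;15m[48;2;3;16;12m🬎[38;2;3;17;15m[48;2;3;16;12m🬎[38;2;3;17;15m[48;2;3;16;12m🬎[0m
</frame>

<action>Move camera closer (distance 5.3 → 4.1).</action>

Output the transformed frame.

<frame>
[38;2;10;39;47m[48;2;9;36;43m🬂[38;2;10;39;47m[48;2;9;36;43m🬂[38;2;10;39;47m[48;2;9;36;43m🬂[38;2;10;39;47m[48;2;9;36;43m🬂[38;2;10;39;47m[48;2;9;36;43m🬂[38;2;10;39;47m[48;2;9;36;43m🬂[38;2;10;39;47m[48;2;9;36;43m🬂[38;2;10;39;47m[48;2;9;36;43m🬂[38;2;10;39;47m[48;2;9;36;43m🬂[38;2;10;39;47m[48;2;9;36;43m🬂[38;2;10;39;47m[48;2;9;36;43m🬂[38;2;10;39;47m[48;2;9;36;43m🬂[0m
[38;2;8;33;39m[48;2;7;32;36m🬎[38;2;8;33;39m[48;2;7;32;36m🬎[38;2;8;33;39m[48;2;7;32;36m🬎[38;2;8;33;39m[48;2;7;32;36m🬎[38;2;8;33;39m[48;2;7;32;36m🬎[38;2;7;33;38m[48;2;53;124;53m🬝[38;2;8;33;39m[48;2;39;92;39m🬎[38;2;8;33;39m[48;2;7;32;36m🬎[38;2;8;33;39m[48;2;7;32;36m🬎[38;2;8;33;39m[48;2;7;32;36m🬎[38;2;8;33;39m[48;2;7;32;36m🬎[38;2;8;33;39m[48;2;7;32;36m🬎[0m
[38;2;7;29;33m[48;2;6;28;30m🬎[38;2;7;29;33m[48;2;6;28;30m🬎[38;2;7;29;33m[48;2;6;28;30m🬎[38;2;7;29;33m[48;2;6;28;30m🬎[38;2;7;29;33m[48;2;87;169;87m🬄[38;2;138;207;138m[48;2;56;118;56m🬃[38;2;34;81;34m[48;2;26;61;26m🬆[38;2;19;45;19m[48;2;13;32;13m🬄[38;2;6;29;32m[48;2;13;32;13m🬬[38;2;7;29;33m[48;2;6;28;30m🬎[38;2;7;29;33m[48;2;6;28;30m🬎[38;2;7;29;33m[48;2;6;28;30m🬎[0m
[38;2;6;26;28m[48;2;5;24;25m🬂[38;2;6;26;28m[48;2;5;24;25m🬂[38;2;6;26;28m[48;2;5;24;25m🬂[38;2;6;26;28m[48;2;5;24;25m🬂[38;2;49;112;49m[48;2;5;24;24m🬬[38;2;36;85;36m[48;2;26;61;26m🬆[38;2;22;53;22m[48;2;14;34;14m🬄[38;2;13;32;13m[48;2;13;32;13m [38;2;13;32;13m[48;2;5;24;25m🬄[38;2;6;26;28m[48;2;5;24;25m🬂[38;2;6;26;28m[48;2;5;24;25m🬂[38;2;6;26;28m[48;2;5;24;25m🬂[0m
[38;2;5;22;22m[48;2;4;20;19m🬂[38;2;5;22;22m[48;2;4;20;19m🬂[38;2;5;22;22m[48;2;4;20;19m🬂[38;2;5;22;22m[48;2;4;20;19m🬂[38;2;29;68;29m[48;2;4;20;19m🬁[38;2;22;53;22m[48;2;8;25;16m🬀[38;2;13;32;13m[48;2;4;20;18m🬎[38;2;13;32;13m[48;2;4;20;19m🬂[38;2;5;22;22m[48;2;4;20;19m🬂[38;2;5;22;22m[48;2;4;20;19m🬂[38;2;5;22;22m[48;2;4;20;19m🬂[38;2;5;22;22m[48;2;4;20;19m🬂[0m
[38;2;3;17;15m[48;2;3;16;12m🬎[38;2;3;17;15m[48;2;3;16;12m🬎[38;2;3;17;15m[48;2;3;16;12m🬎[38;2;3;17;15m[48;2;3;16;12m🬎[38;2;3;17;15m[48;2;3;16;12m🬎[38;2;3;17;15m[48;2;3;16;12m🬎[38;2;3;17;15m[48;2;3;16;12m🬎[38;2;3;17;15m[48;2;3;16;12m🬎[38;2;3;17;15m[48;2;3;16;12m🬎[38;2;3;17;15m[48;2;3;16;12m🬎[38;2;3;17;15m[48;2;3;16;12m🬎[38;2;3;17;15m[48;2;3;16;12m🬎[0m
</frame>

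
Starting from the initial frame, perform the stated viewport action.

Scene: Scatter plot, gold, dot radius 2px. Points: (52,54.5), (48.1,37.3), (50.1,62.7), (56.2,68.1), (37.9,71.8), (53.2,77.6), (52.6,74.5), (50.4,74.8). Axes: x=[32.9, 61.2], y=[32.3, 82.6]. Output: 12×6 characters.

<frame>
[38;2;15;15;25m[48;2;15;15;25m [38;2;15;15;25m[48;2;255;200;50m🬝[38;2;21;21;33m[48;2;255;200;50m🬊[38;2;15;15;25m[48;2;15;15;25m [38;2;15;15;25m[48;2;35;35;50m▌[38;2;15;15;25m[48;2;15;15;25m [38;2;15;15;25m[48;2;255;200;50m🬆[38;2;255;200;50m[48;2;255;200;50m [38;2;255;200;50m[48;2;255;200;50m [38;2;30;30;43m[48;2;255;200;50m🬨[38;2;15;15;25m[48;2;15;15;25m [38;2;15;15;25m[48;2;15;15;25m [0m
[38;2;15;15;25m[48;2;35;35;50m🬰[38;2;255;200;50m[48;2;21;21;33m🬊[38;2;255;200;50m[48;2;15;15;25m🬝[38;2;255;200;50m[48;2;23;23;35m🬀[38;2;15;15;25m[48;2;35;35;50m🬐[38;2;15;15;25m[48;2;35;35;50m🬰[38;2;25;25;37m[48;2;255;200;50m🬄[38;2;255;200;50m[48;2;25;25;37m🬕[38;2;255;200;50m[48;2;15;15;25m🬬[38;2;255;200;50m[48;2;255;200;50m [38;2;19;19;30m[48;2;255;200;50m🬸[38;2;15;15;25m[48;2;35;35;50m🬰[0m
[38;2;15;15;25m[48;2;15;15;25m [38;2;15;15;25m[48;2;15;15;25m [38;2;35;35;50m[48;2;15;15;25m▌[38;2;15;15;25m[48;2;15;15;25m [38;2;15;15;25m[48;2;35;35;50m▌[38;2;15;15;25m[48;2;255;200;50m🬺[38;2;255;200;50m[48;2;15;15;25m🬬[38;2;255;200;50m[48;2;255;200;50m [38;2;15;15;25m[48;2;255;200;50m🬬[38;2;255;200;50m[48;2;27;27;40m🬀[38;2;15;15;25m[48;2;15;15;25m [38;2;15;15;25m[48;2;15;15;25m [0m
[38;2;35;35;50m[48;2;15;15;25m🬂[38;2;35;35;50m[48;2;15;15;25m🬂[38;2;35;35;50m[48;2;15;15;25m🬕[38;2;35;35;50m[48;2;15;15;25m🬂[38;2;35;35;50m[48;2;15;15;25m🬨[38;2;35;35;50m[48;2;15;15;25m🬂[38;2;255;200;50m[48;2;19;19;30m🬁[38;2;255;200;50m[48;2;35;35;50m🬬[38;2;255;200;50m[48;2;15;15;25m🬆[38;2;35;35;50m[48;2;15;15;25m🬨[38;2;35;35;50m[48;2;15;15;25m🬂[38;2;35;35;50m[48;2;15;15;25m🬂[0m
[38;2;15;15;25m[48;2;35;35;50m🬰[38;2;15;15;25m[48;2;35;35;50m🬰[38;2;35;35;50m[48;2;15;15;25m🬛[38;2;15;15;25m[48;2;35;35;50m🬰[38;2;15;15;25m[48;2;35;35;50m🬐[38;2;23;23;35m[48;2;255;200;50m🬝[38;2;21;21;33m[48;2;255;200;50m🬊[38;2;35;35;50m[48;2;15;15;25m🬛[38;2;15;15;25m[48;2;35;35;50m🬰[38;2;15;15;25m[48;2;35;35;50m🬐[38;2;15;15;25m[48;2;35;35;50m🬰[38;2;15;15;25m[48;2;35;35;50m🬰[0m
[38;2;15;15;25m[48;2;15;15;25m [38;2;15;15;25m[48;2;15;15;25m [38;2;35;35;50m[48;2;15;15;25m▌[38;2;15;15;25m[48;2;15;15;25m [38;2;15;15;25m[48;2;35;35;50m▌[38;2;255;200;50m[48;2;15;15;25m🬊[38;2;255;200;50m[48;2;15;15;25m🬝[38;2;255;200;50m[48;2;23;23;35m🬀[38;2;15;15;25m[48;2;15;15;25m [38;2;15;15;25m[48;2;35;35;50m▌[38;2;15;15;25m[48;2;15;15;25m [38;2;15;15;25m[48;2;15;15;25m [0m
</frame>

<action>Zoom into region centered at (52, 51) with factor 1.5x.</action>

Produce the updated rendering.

<frame>
[38;2;15;15;25m[48;2;15;15;25m [38;2;15;15;25m[48;2;15;15;25m [38;2;35;35;50m[48;2;15;15;25m▌[38;2;15;15;25m[48;2;255;200;50m🬝[38;2;15;15;25m[48;2;255;200;50m🬀[38;2;15;15;25m[48;2;255;200;50m🬊[38;2;15;15;25m[48;2;15;15;25m [38;2;255;200;50m[48;2;28;28;41m🬊[38;2;255;200;50m[48;2;15;15;25m🬝[38;2;255;200;50m[48;2;27;27;40m🬀[38;2;15;15;25m[48;2;15;15;25m [38;2;15;15;25m[48;2;15;15;25m [0m
[38;2;15;15;25m[48;2;35;35;50m🬰[38;2;15;15;25m[48;2;35;35;50m🬰[38;2;35;35;50m[48;2;15;15;25m🬛[38;2;15;15;25m[48;2;35;35;50m🬰[38;2;255;200;50m[48;2;28;28;41m🬊[38;2;255;200;50m[48;2;25;25;37m🬶[38;2;23;23;35m[48;2;255;200;50m🬬[38;2;35;35;50m[48;2;15;15;25m🬛[38;2;15;15;25m[48;2;35;35;50m🬰[38;2;15;15;25m[48;2;35;35;50m🬐[38;2;15;15;25m[48;2;35;35;50m🬰[38;2;15;15;25m[48;2;35;35;50m🬰[0m
[38;2;15;15;25m[48;2;15;15;25m [38;2;15;15;25m[48;2;15;15;25m [38;2;35;35;50m[48;2;15;15;25m▌[38;2;15;15;25m[48;2;15;15;25m [38;2;23;23;35m[48;2;255;200;50m🬺[38;2;255;200;50m[48;2;15;15;25m🬬[38;2;255;200;50m[48;2;15;15;25m🬆[38;2;35;35;50m[48;2;15;15;25m▌[38;2;15;15;25m[48;2;15;15;25m [38;2;15;15;25m[48;2;35;35;50m▌[38;2;15;15;25m[48;2;15;15;25m [38;2;15;15;25m[48;2;15;15;25m [0m
[38;2;35;35;50m[48;2;15;15;25m🬂[38;2;35;35;50m[48;2;15;15;25m🬂[38;2;35;35;50m[48;2;15;15;25m🬕[38;2;35;35;50m[48;2;15;15;25m🬂[38;2;35;35;50m[48;2;15;15;25m🬨[38;2;35;35;50m[48;2;15;15;25m🬂[38;2;35;35;50m[48;2;15;15;25m🬂[38;2;35;35;50m[48;2;15;15;25m🬕[38;2;35;35;50m[48;2;15;15;25m🬂[38;2;35;35;50m[48;2;15;15;25m🬨[38;2;35;35;50m[48;2;15;15;25m🬂[38;2;35;35;50m[48;2;15;15;25m🬂[0m
[38;2;15;15;25m[48;2;35;35;50m🬰[38;2;15;15;25m[48;2;35;35;50m🬰[38;2;31;31;45m[48;2;255;200;50m🬝[38;2;21;21;33m[48;2;255;200;50m🬊[38;2;15;15;25m[48;2;35;35;50m🬐[38;2;15;15;25m[48;2;35;35;50m🬰[38;2;15;15;25m[48;2;35;35;50m🬰[38;2;35;35;50m[48;2;15;15;25m🬛[38;2;15;15;25m[48;2;35;35;50m🬰[38;2;15;15;25m[48;2;35;35;50m🬐[38;2;15;15;25m[48;2;35;35;50m🬰[38;2;15;15;25m[48;2;35;35;50m🬰[0m
[38;2;15;15;25m[48;2;15;15;25m [38;2;15;15;25m[48;2;15;15;25m [38;2;255;200;50m[48;2;28;28;41m🬊[38;2;255;200;50m[48;2;15;15;25m🬝[38;2;255;200;50m[48;2;27;27;40m🬀[38;2;15;15;25m[48;2;15;15;25m [38;2;15;15;25m[48;2;15;15;25m [38;2;35;35;50m[48;2;15;15;25m▌[38;2;15;15;25m[48;2;15;15;25m [38;2;15;15;25m[48;2;35;35;50m▌[38;2;15;15;25m[48;2;15;15;25m [38;2;15;15;25m[48;2;15;15;25m [0m
</frame>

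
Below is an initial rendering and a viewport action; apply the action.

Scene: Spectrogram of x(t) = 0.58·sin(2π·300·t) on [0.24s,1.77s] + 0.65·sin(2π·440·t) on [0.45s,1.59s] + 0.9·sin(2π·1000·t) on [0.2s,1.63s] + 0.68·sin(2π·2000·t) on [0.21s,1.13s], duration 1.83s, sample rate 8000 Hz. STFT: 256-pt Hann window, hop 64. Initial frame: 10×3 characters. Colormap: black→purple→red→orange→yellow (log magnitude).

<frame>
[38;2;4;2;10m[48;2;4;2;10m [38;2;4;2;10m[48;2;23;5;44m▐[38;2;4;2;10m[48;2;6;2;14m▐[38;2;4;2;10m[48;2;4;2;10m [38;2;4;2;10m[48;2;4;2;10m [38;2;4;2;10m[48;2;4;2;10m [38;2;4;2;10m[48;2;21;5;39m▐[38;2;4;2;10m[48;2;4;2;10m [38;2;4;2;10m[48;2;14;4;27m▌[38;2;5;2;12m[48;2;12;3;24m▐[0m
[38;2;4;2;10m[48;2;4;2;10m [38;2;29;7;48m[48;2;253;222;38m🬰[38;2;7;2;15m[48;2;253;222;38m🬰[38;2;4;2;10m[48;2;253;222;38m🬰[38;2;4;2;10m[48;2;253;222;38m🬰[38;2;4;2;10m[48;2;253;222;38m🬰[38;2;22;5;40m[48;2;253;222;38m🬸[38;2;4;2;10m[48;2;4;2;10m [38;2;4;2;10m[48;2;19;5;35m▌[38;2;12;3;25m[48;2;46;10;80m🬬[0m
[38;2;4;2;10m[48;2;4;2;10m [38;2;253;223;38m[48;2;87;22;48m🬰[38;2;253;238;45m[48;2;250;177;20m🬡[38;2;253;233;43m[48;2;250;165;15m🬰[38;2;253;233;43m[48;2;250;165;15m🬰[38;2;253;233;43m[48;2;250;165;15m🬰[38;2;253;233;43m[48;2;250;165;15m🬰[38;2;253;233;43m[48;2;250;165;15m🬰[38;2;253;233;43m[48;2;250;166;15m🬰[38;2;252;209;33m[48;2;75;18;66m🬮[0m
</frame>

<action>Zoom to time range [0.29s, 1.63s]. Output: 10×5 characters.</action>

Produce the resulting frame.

<frame>
[38;2;4;2;10m[48;2;4;2;10m [38;2;6;2;14m[48;2;4;2;10m▌[38;2;4;2;10m[48;2;4;2;10m [38;2;4;2;10m[48;2;4;2;10m [38;2;4;2;10m[48;2;4;2;10m [38;2;4;2;10m[48;2;4;2;10m [38;2;4;2;10m[48;2;18;4;34m▐[38;2;4;2;10m[48;2;4;2;10m [38;2;4;2;10m[48;2;4;2;10m [38;2;4;2;10m[48;2;12;3;24m▌[0m
[38;2;4;2;10m[48;2;4;2;10m [38;2;4;2;10m[48;2;7;2;15m▐[38;2;4;2;10m[48;2;4;2;10m [38;2;4;2;10m[48;2;4;2;10m [38;2;4;2;10m[48;2;4;2;10m [38;2;4;2;10m[48;2;4;2;10m [38;2;4;2;10m[48;2;29;7;52m▐[38;2;4;2;10m[48;2;4;2;10m [38;2;4;2;10m[48;2;4;2;10m [38;2;4;2;10m[48;2;13;3;26m▌[0m
[38;2;4;2;10m[48;2;253;222;38m🬰[38;2;6;2;14m[48;2;253;222;38m🬰[38;2;4;2;10m[48;2;253;222;38m🬰[38;2;4;2;10m[48;2;253;222;38m🬰[38;2;4;2;10m[48;2;253;222;38m🬰[38;2;4;2;10m[48;2;253;222;38m🬰[38;2;41;10;40m[48;2;253;222;38m🬸[38;2;4;2;10m[48;2;4;2;10m [38;2;4;2;10m[48;2;4;2;10m [38;2;4;2;10m[48;2;16;4;31m▌[0m
[38;2;4;2;11m[48;2;254;249;49m🬎[38;2;10;3;21m[48;2;254;249;49m🬎[38;2;4;2;11m[48;2;254;249;49m🬎[38;2;4;2;11m[48;2;254;249;49m🬎[38;2;4;2;11m[48;2;254;249;49m🬎[38;2;4;2;11m[48;2;254;249;49m🬎[38;2;18;4;34m[48;2;254;249;49m🬎[38;2;4;2;11m[48;2;254;249;49m🬎[38;2;4;2;11m[48;2;254;249;49m🬎[38;2;14;3;27m[48;2;254;249;49m🬎[0m
[38;2;79;20;47m[48;2;252;198;28m🬰[38;2;113;28;66m[48;2;253;218;37m🬰[38;2;81;20;49m[48;2;253;218;37m🬰[38;2;80;20;49m[48;2;253;218;37m🬰[38;2;80;20;49m[48;2;253;218;37m🬰[38;2;80;20;49m[48;2;253;218;37m🬰[38;2;84;21;54m[48;2;253;218;37m🬰[38;2;81;20;49m[48;2;253;218;37m🬰[38;2;80;20;49m[48;2;253;218;37m🬰[38;2;88;22;61m[48;2;231;161;51m🬒[0m
</frame>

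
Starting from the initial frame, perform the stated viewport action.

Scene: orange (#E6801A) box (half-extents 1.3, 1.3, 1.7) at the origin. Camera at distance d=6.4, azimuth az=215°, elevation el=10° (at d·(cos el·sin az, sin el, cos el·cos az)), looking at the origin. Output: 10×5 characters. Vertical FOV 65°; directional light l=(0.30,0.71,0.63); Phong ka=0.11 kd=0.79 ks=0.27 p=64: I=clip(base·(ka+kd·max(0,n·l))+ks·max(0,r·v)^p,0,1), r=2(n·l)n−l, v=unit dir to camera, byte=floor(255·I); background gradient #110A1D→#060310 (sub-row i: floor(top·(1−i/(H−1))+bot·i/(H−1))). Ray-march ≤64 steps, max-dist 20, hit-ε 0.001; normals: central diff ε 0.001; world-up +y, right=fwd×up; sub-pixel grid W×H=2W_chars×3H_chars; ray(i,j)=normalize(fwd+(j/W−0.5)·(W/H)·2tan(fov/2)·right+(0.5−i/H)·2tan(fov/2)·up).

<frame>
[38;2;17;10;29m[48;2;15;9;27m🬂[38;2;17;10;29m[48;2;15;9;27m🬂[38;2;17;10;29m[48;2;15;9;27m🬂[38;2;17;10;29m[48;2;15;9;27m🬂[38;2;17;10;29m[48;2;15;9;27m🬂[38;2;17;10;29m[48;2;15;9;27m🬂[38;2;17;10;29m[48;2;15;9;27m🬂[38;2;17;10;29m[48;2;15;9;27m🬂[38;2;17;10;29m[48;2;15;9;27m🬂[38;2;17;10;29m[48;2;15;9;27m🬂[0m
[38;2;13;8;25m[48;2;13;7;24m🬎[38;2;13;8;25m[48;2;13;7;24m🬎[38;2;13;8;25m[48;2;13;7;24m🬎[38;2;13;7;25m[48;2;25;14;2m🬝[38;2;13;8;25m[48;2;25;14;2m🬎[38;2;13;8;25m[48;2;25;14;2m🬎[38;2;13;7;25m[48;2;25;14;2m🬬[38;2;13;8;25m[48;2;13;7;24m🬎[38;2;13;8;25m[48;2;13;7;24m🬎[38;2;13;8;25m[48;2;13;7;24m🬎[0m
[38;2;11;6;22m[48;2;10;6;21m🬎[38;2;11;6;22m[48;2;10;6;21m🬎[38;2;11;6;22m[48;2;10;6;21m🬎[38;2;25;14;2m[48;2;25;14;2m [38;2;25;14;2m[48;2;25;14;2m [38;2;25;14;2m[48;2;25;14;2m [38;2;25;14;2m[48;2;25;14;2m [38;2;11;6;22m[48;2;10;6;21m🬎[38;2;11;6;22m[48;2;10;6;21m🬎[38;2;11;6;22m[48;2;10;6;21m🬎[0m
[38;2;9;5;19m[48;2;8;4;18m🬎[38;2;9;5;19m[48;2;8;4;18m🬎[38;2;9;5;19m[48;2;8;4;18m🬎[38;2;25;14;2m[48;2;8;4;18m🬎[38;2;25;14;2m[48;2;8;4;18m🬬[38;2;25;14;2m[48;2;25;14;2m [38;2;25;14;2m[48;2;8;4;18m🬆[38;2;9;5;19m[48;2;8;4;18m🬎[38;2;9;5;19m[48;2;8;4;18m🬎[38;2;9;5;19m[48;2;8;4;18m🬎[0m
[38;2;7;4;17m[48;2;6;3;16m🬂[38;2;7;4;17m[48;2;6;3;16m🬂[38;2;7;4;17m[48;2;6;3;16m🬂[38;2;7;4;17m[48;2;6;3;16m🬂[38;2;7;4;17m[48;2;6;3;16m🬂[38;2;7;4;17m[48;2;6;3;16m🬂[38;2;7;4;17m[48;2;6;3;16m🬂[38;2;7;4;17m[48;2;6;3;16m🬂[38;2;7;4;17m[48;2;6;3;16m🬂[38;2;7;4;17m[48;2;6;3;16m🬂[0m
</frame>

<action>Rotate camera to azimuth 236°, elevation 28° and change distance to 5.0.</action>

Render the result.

<frame>
[38;2;17;10;29m[48;2;15;9;27m🬂[38;2;17;10;29m[48;2;15;9;27m🬂[38;2;17;10;29m[48;2;15;9;27m🬂[38;2;17;10;29m[48;2;15;9;27m🬂[38;2;17;10;29m[48;2;15;9;27m🬂[38;2;17;10;29m[48;2;15;9;27m🬂[38;2;17;10;29m[48;2;15;9;27m🬂[38;2;17;10;29m[48;2;15;9;27m🬂[38;2;17;10;29m[48;2;15;9;27m🬂[38;2;17;10;29m[48;2;15;9;27m🬂[0m
[38;2;13;8;25m[48;2;13;7;24m🬎[38;2;13;8;25m[48;2;13;7;24m🬎[38;2;13;7;25m[48;2;25;14;2m🬝[38;2;13;8;25m[48;2;154;85;17m🬎[38;2;14;8;26m[48;2;154;85;17m🬂[38;2;14;8;26m[48;2;154;85;17m🬂[38;2;14;8;26m[48;2;154;85;17m🬂[38;2;13;8;25m[48;2;25;14;2m🬎[38;2;13;8;25m[48;2;13;7;24m🬎[38;2;13;8;25m[48;2;13;7;24m🬎[0m
[38;2;11;6;22m[48;2;10;6;21m🬎[38;2;11;6;22m[48;2;10;6;21m🬎[38;2;10;6;21m[48;2;25;14;2m🬲[38;2;25;14;2m[48;2;154;85;17m🬺[38;2;154;85;17m[48;2;25;14;2m🬂[38;2;25;14;2m[48;2;25;14;2m [38;2;25;14;2m[48;2;25;14;2m [38;2;25;14;2m[48;2;25;14;2m [38;2;11;6;22m[48;2;10;6;21m🬎[38;2;11;6;22m[48;2;10;6;21m🬎[0m
[38;2;9;5;19m[48;2;8;4;18m🬎[38;2;9;5;19m[48;2;8;4;18m🬎[38;2;9;5;19m[48;2;8;4;18m🬎[38;2;25;14;2m[48;2;8;4;18m🬬[38;2;25;14;2m[48;2;25;14;2m [38;2;25;14;2m[48;2;25;14;2m [38;2;25;14;2m[48;2;25;14;2m [38;2;25;14;2m[48;2;8;4;18m🬄[38;2;9;5;19m[48;2;8;4;18m🬎[38;2;9;5;19m[48;2;8;4;18m🬎[0m
[38;2;7;4;17m[48;2;6;3;16m🬂[38;2;7;4;17m[48;2;6;3;16m🬂[38;2;7;4;17m[48;2;6;3;16m🬂[38;2;25;14;2m[48;2;6;3;16m🬁[38;2;25;14;2m[48;2;6;3;16m🬎[38;2;25;14;2m[48;2;6;3;16m🬂[38;2;7;4;17m[48;2;6;3;16m🬂[38;2;7;4;17m[48;2;6;3;16m🬂[38;2;7;4;17m[48;2;6;3;16m🬂[38;2;7;4;17m[48;2;6;3;16m🬂[0m
</frame>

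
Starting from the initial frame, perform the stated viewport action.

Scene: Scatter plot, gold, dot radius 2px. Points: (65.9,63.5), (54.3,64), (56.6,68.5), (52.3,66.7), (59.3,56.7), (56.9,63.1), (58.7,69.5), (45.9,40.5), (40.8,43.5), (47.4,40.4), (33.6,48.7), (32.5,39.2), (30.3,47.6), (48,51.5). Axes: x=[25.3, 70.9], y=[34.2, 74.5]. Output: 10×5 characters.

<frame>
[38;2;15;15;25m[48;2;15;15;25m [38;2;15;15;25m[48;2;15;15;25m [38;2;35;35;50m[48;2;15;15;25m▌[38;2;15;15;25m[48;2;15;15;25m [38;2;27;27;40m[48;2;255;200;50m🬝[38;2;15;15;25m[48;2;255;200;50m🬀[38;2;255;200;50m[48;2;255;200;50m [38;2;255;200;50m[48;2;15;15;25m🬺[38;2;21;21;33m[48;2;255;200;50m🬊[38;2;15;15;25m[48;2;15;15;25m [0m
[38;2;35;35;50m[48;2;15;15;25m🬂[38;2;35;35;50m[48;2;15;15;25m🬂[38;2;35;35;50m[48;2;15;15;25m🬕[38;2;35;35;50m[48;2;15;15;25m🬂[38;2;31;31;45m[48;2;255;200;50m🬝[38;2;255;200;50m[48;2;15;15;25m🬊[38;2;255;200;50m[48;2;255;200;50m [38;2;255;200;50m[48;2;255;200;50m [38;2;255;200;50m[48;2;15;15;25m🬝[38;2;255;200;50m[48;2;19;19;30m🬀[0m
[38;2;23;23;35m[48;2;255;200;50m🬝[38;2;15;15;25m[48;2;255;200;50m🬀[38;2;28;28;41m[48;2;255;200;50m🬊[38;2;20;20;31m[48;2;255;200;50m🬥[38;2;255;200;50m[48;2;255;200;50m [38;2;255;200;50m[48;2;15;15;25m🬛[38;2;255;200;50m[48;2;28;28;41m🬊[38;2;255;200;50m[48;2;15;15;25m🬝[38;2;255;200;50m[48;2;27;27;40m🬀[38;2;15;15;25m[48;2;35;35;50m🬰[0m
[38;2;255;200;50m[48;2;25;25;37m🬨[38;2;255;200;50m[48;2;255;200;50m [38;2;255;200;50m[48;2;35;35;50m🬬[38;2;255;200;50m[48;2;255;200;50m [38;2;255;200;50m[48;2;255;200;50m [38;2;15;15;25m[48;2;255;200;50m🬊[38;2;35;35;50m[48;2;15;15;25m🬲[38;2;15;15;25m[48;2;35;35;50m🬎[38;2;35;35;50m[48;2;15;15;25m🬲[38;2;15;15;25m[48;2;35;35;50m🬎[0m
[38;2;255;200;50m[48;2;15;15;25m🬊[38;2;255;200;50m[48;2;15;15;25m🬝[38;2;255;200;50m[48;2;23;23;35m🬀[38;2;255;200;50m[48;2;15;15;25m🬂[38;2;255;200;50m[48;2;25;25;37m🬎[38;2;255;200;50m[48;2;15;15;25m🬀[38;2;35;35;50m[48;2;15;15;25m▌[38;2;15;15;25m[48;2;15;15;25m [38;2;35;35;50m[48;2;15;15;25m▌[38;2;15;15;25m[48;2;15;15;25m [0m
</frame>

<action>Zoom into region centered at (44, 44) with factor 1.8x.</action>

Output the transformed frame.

<frame>
[38;2;15;15;25m[48;2;255;200;50m🬎[38;2;15;15;25m[48;2;15;15;25m [38;2;35;35;50m[48;2;15;15;25m▌[38;2;15;15;25m[48;2;15;15;25m [38;2;35;35;50m[48;2;15;15;25m▌[38;2;15;15;25m[48;2;255;200;50m🬆[38;2;255;200;50m[48;2;15;15;25m🬺[38;2;15;15;25m[48;2;255;200;50m🬬[38;2;35;35;50m[48;2;15;15;25m▌[38;2;15;15;25m[48;2;15;15;25m [0m
[38;2;255;200;50m[48;2;255;200;50m [38;2;255;200;50m[48;2;25;25;37m🬛[38;2;35;35;50m[48;2;15;15;25m🬕[38;2;23;23;35m[48;2;255;200;50m🬝[38;2;35;35;50m[48;2;15;15;25m🬕[38;2;255;200;50m[48;2;19;19;30m🬁[38;2;255;200;50m[48;2;21;21;33m🬆[38;2;35;35;50m[48;2;15;15;25m🬂[38;2;35;35;50m[48;2;15;15;25m🬕[38;2;35;35;50m[48;2;15;15;25m🬂[0m
[38;2;255;200;50m[48;2;28;28;41m🬒[38;2;15;15;25m[48;2;35;35;50m🬰[38;2;27;27;40m[48;2;255;200;50m🬴[38;2;255;200;50m[48;2;255;200;50m [38;2;255;200;50m[48;2;15;15;25m🬺[38;2;21;21;33m[48;2;255;200;50m🬊[38;2;28;28;41m[48;2;255;200;50m🬊[38;2;15;15;25m[48;2;35;35;50m🬰[38;2;35;35;50m[48;2;15;15;25m🬛[38;2;15;15;25m[48;2;35;35;50m🬰[0m
[38;2;255;200;50m[48;2;255;200;50m [38;2;23;23;35m[48;2;255;200;50m🬸[38;2;35;35;50m[48;2;15;15;25m🬲[38;2;23;23;35m[48;2;255;200;50m🬺[38;2;255;200;50m[48;2;35;35;50m🬊[38;2;255;200;50m[48;2;35;35;50m🬝[38;2;255;200;50m[48;2;35;35;50m🬝[38;2;255;200;50m[48;2;23;23;35m🬀[38;2;35;35;50m[48;2;15;15;25m🬲[38;2;15;15;25m[48;2;35;35;50m🬎[0m
[38;2;255;200;50m[48;2;15;15;25m🬀[38;2;15;15;25m[48;2;15;15;25m [38;2;35;35;50m[48;2;15;15;25m▌[38;2;15;15;25m[48;2;15;15;25m [38;2;35;35;50m[48;2;15;15;25m▌[38;2;15;15;25m[48;2;15;15;25m [38;2;35;35;50m[48;2;15;15;25m▌[38;2;15;15;25m[48;2;15;15;25m [38;2;35;35;50m[48;2;15;15;25m▌[38;2;15;15;25m[48;2;15;15;25m [0m
</frame>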